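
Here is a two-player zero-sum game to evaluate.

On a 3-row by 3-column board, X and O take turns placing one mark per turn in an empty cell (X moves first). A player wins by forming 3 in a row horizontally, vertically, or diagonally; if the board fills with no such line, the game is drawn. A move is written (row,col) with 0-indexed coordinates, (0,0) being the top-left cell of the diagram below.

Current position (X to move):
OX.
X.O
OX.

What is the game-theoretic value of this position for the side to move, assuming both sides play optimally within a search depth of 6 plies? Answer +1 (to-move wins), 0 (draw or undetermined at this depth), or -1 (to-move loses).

value(OX./X.O/OX., X) = +1

[OX./X.O/OX.] X move#1: (0,2):+0/OXX/X.O/OX., (1,1):+1/OX./XXO/OX.*, (2,2):+0/OX./X.O/OXX
[OX./XXO/OX.] end (terminal -1, O#2); searched OX./X.O/OX. to 6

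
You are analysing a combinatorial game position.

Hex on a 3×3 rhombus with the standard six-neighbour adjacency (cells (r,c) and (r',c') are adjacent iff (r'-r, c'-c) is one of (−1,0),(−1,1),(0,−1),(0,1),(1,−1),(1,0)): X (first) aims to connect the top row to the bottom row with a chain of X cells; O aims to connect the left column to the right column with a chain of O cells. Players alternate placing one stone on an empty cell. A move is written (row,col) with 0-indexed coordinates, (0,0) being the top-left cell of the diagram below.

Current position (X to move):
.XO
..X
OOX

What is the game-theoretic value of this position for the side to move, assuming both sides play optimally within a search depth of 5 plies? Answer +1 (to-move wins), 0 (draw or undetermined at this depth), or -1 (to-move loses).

[.XO/..X/OOX] X move#1: (0,0):-1/XXO/..X/OOX, (1,0):-1/.XO/X.X/OOX, (1,1):+1/.XO/.XX/OOX*
[.XO/.XX/OOX] end (terminal -1, O#2); searched .XO/..X/OOX to 5

value(.XO/..X/OOX, X) = +1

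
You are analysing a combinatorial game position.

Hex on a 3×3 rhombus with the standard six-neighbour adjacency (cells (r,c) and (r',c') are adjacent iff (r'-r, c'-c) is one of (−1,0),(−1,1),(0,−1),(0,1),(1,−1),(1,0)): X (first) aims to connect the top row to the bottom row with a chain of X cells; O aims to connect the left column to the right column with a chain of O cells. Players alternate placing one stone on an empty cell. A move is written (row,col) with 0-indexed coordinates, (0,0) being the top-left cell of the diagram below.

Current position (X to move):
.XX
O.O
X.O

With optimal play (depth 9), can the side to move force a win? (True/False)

[.XX/O.O/X.O] X move#1: (0,0):-1/XXX/O.O/X.O, (1,1):+1/.XX/OXO/X.O*, (2,1):-1/.XX/O.O/XXO
[.XX/OXO/X.O] end (terminal -1, O#2); searched .XX/O.O/X.O to 9

X winning at [.XX/O.O/X.O]: True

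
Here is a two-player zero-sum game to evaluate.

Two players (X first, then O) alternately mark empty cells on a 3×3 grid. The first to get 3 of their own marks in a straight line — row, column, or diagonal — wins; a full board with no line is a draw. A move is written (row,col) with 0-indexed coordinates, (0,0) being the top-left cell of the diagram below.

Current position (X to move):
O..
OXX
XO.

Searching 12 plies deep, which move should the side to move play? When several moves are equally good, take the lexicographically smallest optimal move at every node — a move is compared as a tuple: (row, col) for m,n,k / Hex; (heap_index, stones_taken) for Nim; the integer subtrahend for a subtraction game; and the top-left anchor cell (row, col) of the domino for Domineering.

X's best at [O../OXX/XO.]: (0,2)

ply 1, X at O../OXX/XO. | (0,1)=+0→OX./OXX/XO.; (0,2)=+1→O.X/OXX/XO.*; (2,2)=+0→O../OXX/XOX
ply 2: O.X/OXX/XO. is terminal -1 (O); from O../OXX/XO. depth 12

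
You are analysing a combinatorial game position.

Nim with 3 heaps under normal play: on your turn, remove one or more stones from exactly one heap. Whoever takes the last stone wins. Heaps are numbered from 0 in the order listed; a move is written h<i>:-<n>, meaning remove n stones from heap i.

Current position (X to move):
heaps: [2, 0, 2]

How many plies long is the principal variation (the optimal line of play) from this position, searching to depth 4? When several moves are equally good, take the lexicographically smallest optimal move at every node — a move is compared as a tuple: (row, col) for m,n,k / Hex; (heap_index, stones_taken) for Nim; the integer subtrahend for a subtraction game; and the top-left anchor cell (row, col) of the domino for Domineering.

[(2,0,2)] X move#1: h0:-1:-1/(1,0,2)*, h0:-2:-1/(0,0,2), h2:-1:-1/(2,0,1), h2:-2:-1/(2,0,0)
[(1,0,2)] O move#2: h0:-1:-1/(0,0,2), h2:-1:+1/(1,0,1)*, h2:-2:-1/(1,0,0)
[(1,0,1)] X move#3: h0:-1:-1/(0,0,1)*, h2:-1:-1/(1,0,0)
[(0,0,1)] O move#4: h2:-1:+1/(0,0,0)*
[(0,0,0)] end (terminal -1, X#5); searched (2,0,2) to 4

PV length from [(2,0,2)]: 4 plies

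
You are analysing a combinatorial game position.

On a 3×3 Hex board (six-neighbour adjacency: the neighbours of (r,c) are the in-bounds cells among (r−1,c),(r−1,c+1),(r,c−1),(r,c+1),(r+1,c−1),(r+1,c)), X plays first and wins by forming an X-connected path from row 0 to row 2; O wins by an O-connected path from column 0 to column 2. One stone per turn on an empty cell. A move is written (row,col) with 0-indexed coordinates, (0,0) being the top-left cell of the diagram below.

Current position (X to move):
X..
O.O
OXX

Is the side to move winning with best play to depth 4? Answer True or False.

[X../O.O/OXX] X move#1: (0,1):-1/XX./O.O/OXX, (0,2):-1/X.X/O.O/OXX, (1,1):+1/X../OXO/OXX*
[X../OXO/OXX] O move#2: (0,1):-1/XO./OXO/OXX*, (0,2):-1/X.O/OXO/OXX
[XO./OXO/OXX] X move#3: (0,2):+1/XOX/OXO/OXX*
[XOX/OXO/OXX] end (terminal -1, O#4); searched X../O.O/OXX to 4

X winning at [X../O.O/OXX]: True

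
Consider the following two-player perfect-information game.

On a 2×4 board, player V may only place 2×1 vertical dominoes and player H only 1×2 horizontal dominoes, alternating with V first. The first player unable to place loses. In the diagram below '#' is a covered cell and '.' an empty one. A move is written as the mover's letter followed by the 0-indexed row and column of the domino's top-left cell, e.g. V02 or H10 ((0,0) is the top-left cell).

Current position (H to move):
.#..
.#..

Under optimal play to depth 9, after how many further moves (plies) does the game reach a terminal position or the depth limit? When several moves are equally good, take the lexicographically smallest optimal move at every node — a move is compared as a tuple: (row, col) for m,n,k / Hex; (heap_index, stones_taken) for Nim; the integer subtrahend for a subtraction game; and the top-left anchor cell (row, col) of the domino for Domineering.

PV length from [.#../.#..]: 3 plies

[.#../.#..] H move#1: H02:+1/.###/.#..*, H12:+1/.#../.###
[.###/.#..] V move#2: V00:-1/####/##..*
[####/##..] H move#3: H12:+1/####/####*
[####/####] end (terminal -1, V#4); searched .#../.#.. to 9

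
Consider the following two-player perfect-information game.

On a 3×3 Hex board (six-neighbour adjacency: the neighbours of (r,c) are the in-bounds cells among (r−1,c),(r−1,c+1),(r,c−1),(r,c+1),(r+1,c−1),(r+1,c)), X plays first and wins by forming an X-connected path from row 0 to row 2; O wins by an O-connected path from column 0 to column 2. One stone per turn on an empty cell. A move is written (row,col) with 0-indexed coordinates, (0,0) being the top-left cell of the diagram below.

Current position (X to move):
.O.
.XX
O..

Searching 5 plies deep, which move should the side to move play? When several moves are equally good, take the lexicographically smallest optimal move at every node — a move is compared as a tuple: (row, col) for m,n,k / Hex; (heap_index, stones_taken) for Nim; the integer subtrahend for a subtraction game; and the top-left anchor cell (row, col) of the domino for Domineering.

ply 1, X at .O./.XX/O.. | (0,0)=+1→XO./.XX/O..*; (0,2)=+1→.OX/.XX/O..; (1,0)=+1→.O./XXX/O..; (2,1)=-1→.O./.XX/OX.; (2,2)=-1→.O./.XX/O.X
ply 2, O at XO./.XX/O.. | (0,2)=-1→XOO/.XX/O..*; (1,0)=-1→XO./OXX/O..; (2,1)=-1→XO./.XX/OO.; (2,2)=-1→XO./.XX/O.O
ply 3, X at XOO/.XX/O.. | (1,0)=+1→XOO/XXX/O..*; (2,1)=-1→XOO/.XX/OX.; (2,2)=-1→XOO/.XX/O.X
ply 4, O at XOO/XXX/O.. | (2,1)=-1→XOO/XXX/OO.*; (2,2)=-1→XOO/XXX/O.O
ply 5, X at XOO/XXX/OO. | (2,2)=+1→XOO/XXX/OOX*
ply 6: XOO/XXX/OOX is terminal -1 (O); from .O./.XX/O.. depth 5

X's best at [.O./.XX/O..]: (0,0)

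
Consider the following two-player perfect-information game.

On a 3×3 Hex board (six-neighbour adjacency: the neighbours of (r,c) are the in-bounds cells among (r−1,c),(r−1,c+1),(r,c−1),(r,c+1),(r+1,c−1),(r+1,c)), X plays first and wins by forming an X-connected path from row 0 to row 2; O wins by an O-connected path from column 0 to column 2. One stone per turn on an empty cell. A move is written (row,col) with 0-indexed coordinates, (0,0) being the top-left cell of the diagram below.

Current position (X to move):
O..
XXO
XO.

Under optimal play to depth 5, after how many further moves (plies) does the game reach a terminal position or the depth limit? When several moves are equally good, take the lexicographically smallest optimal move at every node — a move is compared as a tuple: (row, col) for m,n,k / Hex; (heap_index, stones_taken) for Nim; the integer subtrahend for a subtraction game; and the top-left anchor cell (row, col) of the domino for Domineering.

PV length from [O../XXO/XO.]: 1 ply

[O../XXO/XO.] X move#1: (0,1):+1/OX./XXO/XO.*, (0,2):+1/O.X/XXO/XO., (2,2):+1/O../XXO/XOX
[OX./XXO/XO.] end (terminal -1, O#2); searched O../XXO/XO. to 5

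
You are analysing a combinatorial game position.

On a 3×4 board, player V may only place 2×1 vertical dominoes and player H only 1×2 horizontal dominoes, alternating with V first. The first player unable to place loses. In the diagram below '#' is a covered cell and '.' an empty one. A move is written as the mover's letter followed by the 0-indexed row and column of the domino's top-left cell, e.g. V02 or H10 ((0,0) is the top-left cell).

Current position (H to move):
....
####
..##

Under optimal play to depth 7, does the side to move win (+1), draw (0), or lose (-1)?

value(..../####/..##, H) = +1

p1 H@[..../####/..##]: H00[##../####/..##]+1* H01[.##./####/..##]+1 H02[..##/####/..##]+1 H20[..../####/####]+1
p2 V@[##../####/..##] terminal -1; root [..../####/..##] d7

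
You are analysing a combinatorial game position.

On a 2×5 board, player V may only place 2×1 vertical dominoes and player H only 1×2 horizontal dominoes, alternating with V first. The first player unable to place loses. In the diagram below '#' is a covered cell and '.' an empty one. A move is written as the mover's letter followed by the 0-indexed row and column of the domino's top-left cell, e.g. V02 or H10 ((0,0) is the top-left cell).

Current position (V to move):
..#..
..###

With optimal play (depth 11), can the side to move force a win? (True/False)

p1 V@[..#../..###]: V00[#.#../#.###]+1* V01[.##../.####]+1
p2 H@[#.#../#.###]: H03[#.###/#.###]-1*
p3 V@[#.###/#.###]: V01[#####/#####]+1*
p4 H@[#####/#####] terminal -1; root [..#../..###] d11

V winning at [..#../..###]: True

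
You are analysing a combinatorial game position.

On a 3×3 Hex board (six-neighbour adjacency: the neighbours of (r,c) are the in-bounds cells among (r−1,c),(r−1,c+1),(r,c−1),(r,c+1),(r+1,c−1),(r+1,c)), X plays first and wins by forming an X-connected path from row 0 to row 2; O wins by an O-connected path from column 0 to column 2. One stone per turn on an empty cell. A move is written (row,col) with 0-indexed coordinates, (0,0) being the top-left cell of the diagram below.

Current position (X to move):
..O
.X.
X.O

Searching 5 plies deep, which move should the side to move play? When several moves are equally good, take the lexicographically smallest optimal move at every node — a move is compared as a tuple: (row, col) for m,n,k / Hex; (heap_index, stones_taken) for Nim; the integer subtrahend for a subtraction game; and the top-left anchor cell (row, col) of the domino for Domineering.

ply 1, X at ..O/.X./X.O | (0,0)=+1→X.O/.X./X.O*; (0,1)=+1→.XO/.X./X.O; (1,0)=+1→..O/XX./X.O; (1,2)=-1→..O/.XX/X.O; (2,1)=-1→..O/.X./XXO
ply 2, O at X.O/.X./X.O | (0,1)=-1→XOO/.X./X.O*; (1,0)=-1→X.O/OX./X.O; (1,2)=-1→X.O/.XO/X.O; (2,1)=-1→X.O/.X./XOO
ply 3, X at XOO/.X./X.O | (1,0)=+1→XOO/XX./X.O*; (1,2)=-1→XOO/.XX/X.O; (2,1)=-1→XOO/.X./XXO
ply 4: XOO/XX./X.O is terminal -1 (O); from ..O/.X./X.O depth 5

X's best at [..O/.X./X.O]: (0,0)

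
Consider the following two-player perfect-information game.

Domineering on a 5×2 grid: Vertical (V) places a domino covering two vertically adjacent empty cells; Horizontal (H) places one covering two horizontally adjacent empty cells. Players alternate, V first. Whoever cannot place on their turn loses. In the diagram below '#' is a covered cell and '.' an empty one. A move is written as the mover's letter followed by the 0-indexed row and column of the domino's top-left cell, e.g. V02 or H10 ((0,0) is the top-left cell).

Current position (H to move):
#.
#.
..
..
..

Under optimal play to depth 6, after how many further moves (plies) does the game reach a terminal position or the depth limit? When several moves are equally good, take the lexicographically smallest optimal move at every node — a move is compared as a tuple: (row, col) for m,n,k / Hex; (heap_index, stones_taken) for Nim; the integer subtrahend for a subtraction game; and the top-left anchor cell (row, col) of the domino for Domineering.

PV length from [#./#./../../..]: 3 plies

ply 1, H at #./#./../../.. | H20=-1→#./#./##/../..; H30=+1→#./#./../##/..*; H40=-1→#./#./../../##
ply 2, V at #./#./../##/.. | V01=-1→##/##/../##/..*; V11=-1→#./##/.#/##/..
ply 3, H at ##/##/../##/.. | H20=+1→##/##/##/##/..*; H40=+1→##/##/../##/##
ply 4: ##/##/##/##/.. is terminal -1 (V); from #./#./../../.. depth 6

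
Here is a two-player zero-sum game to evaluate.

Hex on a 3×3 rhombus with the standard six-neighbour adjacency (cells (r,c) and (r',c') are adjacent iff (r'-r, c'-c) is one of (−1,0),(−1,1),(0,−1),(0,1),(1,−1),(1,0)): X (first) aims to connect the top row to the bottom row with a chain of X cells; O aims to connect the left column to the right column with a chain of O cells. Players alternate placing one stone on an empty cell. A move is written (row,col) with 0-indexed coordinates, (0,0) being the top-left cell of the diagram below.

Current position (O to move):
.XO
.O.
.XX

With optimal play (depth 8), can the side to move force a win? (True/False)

[.XO/.O./.XX] O move#1: (0,0):+1/OXO/.O./.XX*, (1,0):+1/.XO/OO./.XX, (1,2):+1/.XO/.OO/.XX, (2,0):+1/.XO/.O./OXX
[OXO/.O./.XX] X move#2: (1,0):-1/OXO/XO./.XX*, (1,2):-1/OXO/.OX/.XX, (2,0):-1/OXO/.O./XXX
[OXO/XO./.XX] O move#3: (1,2):-1/OXO/XOO/.XX, (2,0):+1/OXO/XO./OXX*
[OXO/XO./OXX] end (terminal -1, X#4); searched .XO/.O./.XX to 8

O winning at [.XO/.O./.XX]: True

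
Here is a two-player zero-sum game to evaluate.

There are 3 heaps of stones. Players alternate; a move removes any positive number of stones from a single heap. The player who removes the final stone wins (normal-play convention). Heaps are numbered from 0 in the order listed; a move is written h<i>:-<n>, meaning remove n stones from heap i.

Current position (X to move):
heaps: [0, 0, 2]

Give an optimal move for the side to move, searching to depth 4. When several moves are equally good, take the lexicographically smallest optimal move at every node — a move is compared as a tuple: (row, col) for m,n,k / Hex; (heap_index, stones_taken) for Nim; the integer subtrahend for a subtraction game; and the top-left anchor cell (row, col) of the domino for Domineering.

ply 1, X at (0,0,2) | h2:-1=-1→(0,0,1); h2:-2=+1→(0,0,0)*
ply 2: (0,0,0) is terminal -1 (O); from (0,0,2) depth 4

X's best at [(0,0,2)]: h2:-2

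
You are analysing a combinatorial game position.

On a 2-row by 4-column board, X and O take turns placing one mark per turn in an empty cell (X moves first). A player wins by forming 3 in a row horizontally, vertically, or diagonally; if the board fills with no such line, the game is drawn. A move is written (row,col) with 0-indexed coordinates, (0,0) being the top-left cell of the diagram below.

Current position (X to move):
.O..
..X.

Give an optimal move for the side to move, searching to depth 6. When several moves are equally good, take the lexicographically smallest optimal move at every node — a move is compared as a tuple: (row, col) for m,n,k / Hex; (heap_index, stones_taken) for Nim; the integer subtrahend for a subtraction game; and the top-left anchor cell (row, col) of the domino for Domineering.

p1 X@[.O../..X.]: (0,0)[XO../..X.]+0 (0,2)[.OX./..X.]+0 (0,3)[.O.X/..X.]+0 (1,0)[.O../X.X.]+0 (1,1)[.O../.XX.]+1* (1,3)[.O../..XX]+0
p2 O@[.O../.XX.]: (0,0)[OO../.XX.]-1* (0,2)[.OO./.XX.]-1 (0,3)[.O.O/.XX.]-1 (1,0)[.O../OXX.]-1 (1,3)[.O../.XXO]-1
p3 X@[OO../.XX.]: (0,2)[OOX./.XX.]+1* (0,3)[OO.X/.XX.]-1 (1,0)[OO../XXX.]+1 (1,3)[OO../.XXX]+1
p4 O@[OOX./.XX.]: (0,3)[OOXO/.XX.]-1* (1,0)[OOX./OXX.]-1 (1,3)[OOX./.XXO]-1
p5 X@[OOXO/.XX.]: (1,0)[OOXO/XXX.]+1* (1,3)[OOXO/.XXX]+1
p6 O@[OOXO/XXX.] terminal -1; root [.O../..X.] d6

X's best at [.O../..X.]: (1,1)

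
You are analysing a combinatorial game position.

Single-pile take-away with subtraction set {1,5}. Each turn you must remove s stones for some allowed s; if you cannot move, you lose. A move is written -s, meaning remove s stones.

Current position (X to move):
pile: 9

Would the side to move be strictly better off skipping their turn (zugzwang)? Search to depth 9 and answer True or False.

[9] X move#1: -1:+1/8*, -5:+1/4
[8] O move#2: -1:-1/7*, -5:-1/3
[7] X move#3: -1:+1/6*, -5:+1/2
[6] O move#4: -1:-1/5*, -5:-1/1
[5] X move#5: -1:+1/4*, -5:+1/0
[4] O move#6: -1:-1/3*
[3] X move#7: -1:+1/2*
[2] O move#8: -1:-1/1*
[1] X move#9: -1:+1/0*
[0] end (terminal -1, O#10); searched 9 to 9
suppose X passes — search the same position with O to move:
pass> [9] O move#1: -1:+1/8*, -5:+1/4
pass> [8] X move#2: -1:-1/7*, -5:-1/3
pass> [7] O move#3: -1:+1/6*, -5:+1/2
pass> [6] X move#4: -1:-1/5*, -5:-1/1
pass> [5] O move#5: -1:+1/4*, -5:+1/0
pass> [4] X move#6: -1:-1/3*
pass> [3] O move#7: -1:+1/2*
pass> [2] X move#8: -1:-1/1*
pass> [1] O move#9: -1:+1/0*
pass> [0] end (terminal -1, X#10); searched 9 to 9
for X: play +1, pass -1

zugzwang(9, X) = False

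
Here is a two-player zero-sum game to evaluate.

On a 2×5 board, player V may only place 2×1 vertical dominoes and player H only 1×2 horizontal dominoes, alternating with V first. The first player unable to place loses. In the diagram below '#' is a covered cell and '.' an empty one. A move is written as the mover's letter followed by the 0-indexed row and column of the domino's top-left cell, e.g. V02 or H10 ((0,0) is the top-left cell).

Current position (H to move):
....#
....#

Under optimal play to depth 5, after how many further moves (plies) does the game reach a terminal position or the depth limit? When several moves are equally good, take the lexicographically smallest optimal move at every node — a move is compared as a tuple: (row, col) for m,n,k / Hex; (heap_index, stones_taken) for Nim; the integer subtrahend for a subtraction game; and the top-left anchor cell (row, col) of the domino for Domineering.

PV length from [....#/....#]: 3 plies

ply 1, H at ....#/....# | H00=-1→##..#/....#; H01=+1→.##.#/....#*; H02=-1→..###/....#; H10=-1→....#/##..#; H11=+1→....#/.##.#; H12=-1→....#/..###
ply 2, V at .##.#/....# | V00=-1→###.#/#...#*; V03=-1→.####/...##
ply 3, H at ###.#/#...# | H11=-1→###.#/###.#; H12=+1→###.#/#.###*
ply 4: ###.#/#.### is terminal -1 (V); from ....#/....# depth 5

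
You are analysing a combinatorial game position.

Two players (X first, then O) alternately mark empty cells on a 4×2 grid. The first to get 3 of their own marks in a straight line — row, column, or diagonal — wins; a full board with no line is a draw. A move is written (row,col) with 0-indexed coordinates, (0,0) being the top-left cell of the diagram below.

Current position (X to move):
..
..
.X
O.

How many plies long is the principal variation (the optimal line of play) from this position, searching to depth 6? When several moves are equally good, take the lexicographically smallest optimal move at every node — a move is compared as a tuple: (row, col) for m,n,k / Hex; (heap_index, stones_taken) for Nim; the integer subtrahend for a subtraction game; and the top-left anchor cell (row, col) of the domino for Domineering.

p1 X@[../../.X/O.]: (0,0)[X./../.X/O.]+0 (0,1)[.X/../.X/O.]+0 (1,0)[../X./.X/O.]+0 (1,1)[../.X/.X/O.]+1* (2,0)[../../XX/O.]+0 (3,1)[../../.X/OX]+0
p2 O@[../.X/.X/O.]: (0,0)[O./.X/.X/O.]-1* (0,1)[.O/.X/.X/O.]-1 (1,0)[../OX/.X/O.]-1 (2,0)[../.X/OX/O.]-1 (3,1)[../.X/.X/OO]-1
p3 X@[O./.X/.X/O.]: (0,1)[OX/.X/.X/O.]+1* (1,0)[O./XX/.X/O.]+1 (2,0)[O./.X/XX/O.]+1 (3,1)[O./.X/.X/OX]+1
p4 O@[OX/.X/.X/O.] terminal -1; root [../../.X/O.] d6

PV length from [../../.X/O.]: 3 plies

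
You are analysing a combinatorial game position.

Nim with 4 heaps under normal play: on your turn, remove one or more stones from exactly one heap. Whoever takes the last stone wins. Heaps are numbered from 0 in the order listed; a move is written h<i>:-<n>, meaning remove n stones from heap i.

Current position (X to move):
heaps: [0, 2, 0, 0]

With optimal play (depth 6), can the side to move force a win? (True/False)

X winning at [(0,2,0,0)]: True

p1 X@[(0,2,0,0)]: h1:-1[(0,1,0,0)]-1 h1:-2[(0,0,0,0)]+1*
p2 O@[(0,0,0,0)] terminal -1; root [(0,2,0,0)] d6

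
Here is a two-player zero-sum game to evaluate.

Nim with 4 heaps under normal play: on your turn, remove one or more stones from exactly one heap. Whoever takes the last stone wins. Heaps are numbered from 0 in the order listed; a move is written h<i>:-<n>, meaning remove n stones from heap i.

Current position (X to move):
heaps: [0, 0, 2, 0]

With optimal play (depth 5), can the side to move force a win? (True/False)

X winning at [(0,0,2,0)]: True

ply 1, X at (0,0,2,0) | h2:-1=-1→(0,0,1,0); h2:-2=+1→(0,0,0,0)*
ply 2: (0,0,0,0) is terminal -1 (O); from (0,0,2,0) depth 5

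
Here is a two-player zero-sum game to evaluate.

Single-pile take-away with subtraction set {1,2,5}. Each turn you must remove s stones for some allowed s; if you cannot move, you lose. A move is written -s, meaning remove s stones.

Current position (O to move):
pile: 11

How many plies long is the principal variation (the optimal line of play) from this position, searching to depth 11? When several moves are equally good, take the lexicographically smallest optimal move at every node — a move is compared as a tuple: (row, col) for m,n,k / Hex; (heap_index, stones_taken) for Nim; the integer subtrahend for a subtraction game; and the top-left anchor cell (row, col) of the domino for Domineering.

[11] O move#1: -1:-1/10, -2:+1/9*, -5:+1/6
[9] X move#2: -1:-1/8*, -2:-1/7, -5:-1/4
[8] O move#3: -1:-1/7, -2:+1/6*, -5:+1/3
[6] X move#4: -1:-1/5*, -2:-1/4, -5:-1/1
[5] O move#5: -1:-1/4, -2:+1/3*, -5:+1/0
[3] X move#6: -1:-1/2*, -2:-1/1
[2] O move#7: -1:-1/1, -2:+1/0*
[0] end (terminal -1, X#8); searched 11 to 11

PV length from [11]: 7 plies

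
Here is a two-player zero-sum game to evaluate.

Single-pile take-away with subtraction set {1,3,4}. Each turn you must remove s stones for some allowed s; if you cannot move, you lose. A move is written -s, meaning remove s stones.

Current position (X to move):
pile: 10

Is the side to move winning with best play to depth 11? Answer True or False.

X winning at [10]: True

p1 X@[10]: -1[9]+1* -3[7]+1 -4[6]-1
p2 O@[9]: -1[8]-1* -3[6]-1 -4[5]-1
p3 X@[8]: -1[7]+1* -3[5]-1 -4[4]-1
p4 O@[7]: -1[6]-1* -3[4]-1 -4[3]-1
p5 X@[6]: -1[5]-1 -3[3]-1 -4[2]+1*
p6 O@[2]: -1[1]-1*
p7 X@[1]: -1[0]+1*
p8 O@[0] terminal -1; root [10] d11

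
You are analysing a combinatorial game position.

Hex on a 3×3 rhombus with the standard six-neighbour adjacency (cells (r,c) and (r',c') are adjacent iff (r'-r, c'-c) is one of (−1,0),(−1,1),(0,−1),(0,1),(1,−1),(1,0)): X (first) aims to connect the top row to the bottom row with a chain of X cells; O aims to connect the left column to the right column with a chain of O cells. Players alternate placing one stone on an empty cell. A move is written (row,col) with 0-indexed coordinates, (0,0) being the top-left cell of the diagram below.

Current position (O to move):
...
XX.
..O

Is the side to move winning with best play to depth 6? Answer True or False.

O winning at [.../XX./..O]: False

ply 1, O at .../XX./..O | (0,0)=-1→O../XX./..O*; (0,1)=-1→.O./XX./..O; (0,2)=-1→..O/XX./..O; (1,2)=-1→.../XXO/..O; (2,0)=-1→.../XX./O.O; (2,1)=-1→.../XX./.OO
ply 2, X at O../XX./..O | (0,1)=+1→OX./XX./..O*; (0,2)=+1→O.X/XX./..O; (1,2)=+1→O../XXX/..O; (2,0)=+1→O../XX./X.O; (2,1)=+1→O../XX./.XO
ply 3, O at OX./XX./..O | (0,2)=-1→OXO/XX./..O*; (1,2)=-1→OX./XXO/..O; (2,0)=-1→OX./XX./O.O; (2,1)=-1→OX./XX./.OO
ply 4, X at OXO/XX./..O | (1,2)=+1→OXO/XXX/..O*; (2,0)=+1→OXO/XX./X.O; (2,1)=+1→OXO/XX./.XO
ply 5, O at OXO/XXX/..O | (2,0)=-1→OXO/XXX/O.O*; (2,1)=-1→OXO/XXX/.OO
ply 6, X at OXO/XXX/O.O | (2,1)=+1→OXO/XXX/OXO*
ply 7: OXO/XXX/OXO is terminal -1 (O); from .../XX./..O depth 6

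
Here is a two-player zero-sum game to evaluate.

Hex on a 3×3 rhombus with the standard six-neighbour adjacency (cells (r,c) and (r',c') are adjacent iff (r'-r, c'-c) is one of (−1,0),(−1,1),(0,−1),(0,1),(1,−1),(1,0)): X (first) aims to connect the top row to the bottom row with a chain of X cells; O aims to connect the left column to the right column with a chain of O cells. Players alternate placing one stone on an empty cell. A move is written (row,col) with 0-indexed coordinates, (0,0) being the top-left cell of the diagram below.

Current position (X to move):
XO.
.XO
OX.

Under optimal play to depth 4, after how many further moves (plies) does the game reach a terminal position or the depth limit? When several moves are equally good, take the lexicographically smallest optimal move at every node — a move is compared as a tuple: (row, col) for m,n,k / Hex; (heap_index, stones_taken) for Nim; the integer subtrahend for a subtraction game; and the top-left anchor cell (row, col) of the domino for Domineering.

PV length from [XO./.XO/OX.]: 1 ply

ply 1, X at XO./.XO/OX. | (0,2)=+1→XOX/.XO/OX.*; (1,0)=+1→XO./XXO/OX.; (2,2)=+1→XO./.XO/OXX
ply 2: XOX/.XO/OX. is terminal -1 (O); from XO./.XO/OX. depth 4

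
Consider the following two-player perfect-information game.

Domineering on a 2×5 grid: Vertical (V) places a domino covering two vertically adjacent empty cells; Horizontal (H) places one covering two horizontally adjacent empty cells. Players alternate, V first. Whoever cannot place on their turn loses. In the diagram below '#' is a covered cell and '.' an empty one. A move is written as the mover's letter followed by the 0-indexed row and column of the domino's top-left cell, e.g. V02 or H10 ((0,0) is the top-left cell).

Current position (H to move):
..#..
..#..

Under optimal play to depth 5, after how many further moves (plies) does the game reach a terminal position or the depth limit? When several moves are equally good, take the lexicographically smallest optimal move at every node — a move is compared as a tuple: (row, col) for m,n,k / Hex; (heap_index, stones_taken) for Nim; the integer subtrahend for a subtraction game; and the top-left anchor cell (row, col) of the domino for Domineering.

PV length from [..#../..#..]: 4 plies

[..#../..#..] H move#1: H00:-1/###../..#..*, H03:-1/..###/..#.., H10:-1/..#../###.., H13:-1/..#../..###
[###../..#..] V move#2: V03:+1/####./..##.*, V04:+1/###.#/..#.#
[####./..##.] H move#3: H10:-1/####./####.*
[####./####.] V move#4: V04:+1/#####/#####*
[#####/#####] end (terminal -1, H#5); searched ..#../..#.. to 5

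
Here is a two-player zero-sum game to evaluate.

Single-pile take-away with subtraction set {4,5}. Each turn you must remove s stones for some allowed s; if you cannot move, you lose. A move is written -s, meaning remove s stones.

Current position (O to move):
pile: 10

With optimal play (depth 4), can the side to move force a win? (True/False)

O winning at [10]: False

p1 O@[10]: -4[6]-1* -5[5]-1
p2 X@[6]: -4[2]+1* -5[1]+1
p3 O@[2] terminal -1; root [10] d4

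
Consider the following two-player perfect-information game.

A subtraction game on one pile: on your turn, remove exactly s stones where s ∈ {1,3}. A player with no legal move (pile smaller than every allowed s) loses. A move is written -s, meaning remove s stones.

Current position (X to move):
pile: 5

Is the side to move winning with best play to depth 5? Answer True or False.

ply 1, X at 5 | -1=+1→4*; -3=+1→2
ply 2, O at 4 | -1=-1→3*; -3=-1→1
ply 3, X at 3 | -1=+1→2*; -3=+1→0
ply 4, O at 2 | -1=-1→1*
ply 5, X at 1 | -1=+1→0*
ply 6: 0 is terminal -1 (O); from 5 depth 5

X winning at [5]: True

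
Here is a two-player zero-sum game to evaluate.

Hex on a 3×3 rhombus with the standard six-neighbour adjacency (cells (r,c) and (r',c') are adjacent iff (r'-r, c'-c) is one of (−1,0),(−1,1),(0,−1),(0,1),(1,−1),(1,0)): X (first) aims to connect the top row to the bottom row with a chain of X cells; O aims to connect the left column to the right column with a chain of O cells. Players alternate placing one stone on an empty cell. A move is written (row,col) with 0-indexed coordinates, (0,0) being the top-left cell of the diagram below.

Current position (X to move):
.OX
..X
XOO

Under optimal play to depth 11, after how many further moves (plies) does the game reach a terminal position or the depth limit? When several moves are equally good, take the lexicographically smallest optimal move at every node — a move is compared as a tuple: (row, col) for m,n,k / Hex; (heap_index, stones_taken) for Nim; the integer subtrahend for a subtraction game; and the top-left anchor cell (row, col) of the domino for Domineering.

ply 1, X at .OX/..X/XOO | (0,0)=+1→XOX/..X/XOO*; (1,0)=+1→.OX/X.X/XOO; (1,1)=+1→.OX/.XX/XOO
ply 2, O at XOX/..X/XOO | (1,0)=-1→XOX/O.X/XOO*; (1,1)=-1→XOX/.OX/XOO
ply 3, X at XOX/O.X/XOO | (1,1)=+1→XOX/OXX/XOO*
ply 4: XOX/OXX/XOO is terminal -1 (O); from .OX/..X/XOO depth 11

PV length from [.OX/..X/XOO]: 3 plies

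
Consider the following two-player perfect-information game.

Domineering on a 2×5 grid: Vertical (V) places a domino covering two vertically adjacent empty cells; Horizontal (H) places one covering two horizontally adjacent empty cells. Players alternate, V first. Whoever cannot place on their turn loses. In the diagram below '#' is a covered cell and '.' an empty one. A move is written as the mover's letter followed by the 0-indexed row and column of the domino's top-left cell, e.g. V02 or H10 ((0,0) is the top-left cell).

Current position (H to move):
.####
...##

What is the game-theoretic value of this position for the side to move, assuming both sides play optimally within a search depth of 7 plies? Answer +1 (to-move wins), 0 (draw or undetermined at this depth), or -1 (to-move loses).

p1 H@[.####/...##]: H10[.####/##.##]+1* H11[.####/.####]-1
p2 V@[.####/##.##] terminal -1; root [.####/...##] d7

value(.####/...##, H) = +1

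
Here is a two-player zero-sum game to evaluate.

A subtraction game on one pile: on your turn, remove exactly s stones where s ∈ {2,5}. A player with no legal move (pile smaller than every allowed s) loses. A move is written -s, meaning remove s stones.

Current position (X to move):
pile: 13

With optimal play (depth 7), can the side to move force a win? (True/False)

ply 1, X at 13 | -2=+1→11*; -5=+1→8
ply 2, O at 11 | -2=-1→9*; -5=-1→6
ply 3, X at 9 | -2=+1→7*; -5=+1→4
ply 4, O at 7 | -2=-1→5*; -5=-1→2
ply 5, X at 5 | -2=-1→3; -5=+1→0*
ply 6: 0 is terminal -1 (O); from 13 depth 7

X winning at [13]: True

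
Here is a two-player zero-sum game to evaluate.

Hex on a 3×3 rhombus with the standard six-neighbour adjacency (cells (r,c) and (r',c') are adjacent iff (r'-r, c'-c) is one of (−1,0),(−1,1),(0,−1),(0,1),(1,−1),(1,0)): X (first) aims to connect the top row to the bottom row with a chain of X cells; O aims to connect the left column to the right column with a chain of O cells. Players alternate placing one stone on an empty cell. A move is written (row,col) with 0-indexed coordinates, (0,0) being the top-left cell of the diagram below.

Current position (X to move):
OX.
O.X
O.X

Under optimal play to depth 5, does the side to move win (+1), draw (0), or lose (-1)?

p1 X@[OX./O.X/O.X]: (0,2)[OXX/O.X/O.X]+1* (1,1)[OX./OXX/O.X]+1 (2,1)[OX./O.X/OXX]+1
p2 O@[OXX/O.X/O.X] terminal -1; root [OX./O.X/O.X] d5

value(OX./O.X/O.X, X) = +1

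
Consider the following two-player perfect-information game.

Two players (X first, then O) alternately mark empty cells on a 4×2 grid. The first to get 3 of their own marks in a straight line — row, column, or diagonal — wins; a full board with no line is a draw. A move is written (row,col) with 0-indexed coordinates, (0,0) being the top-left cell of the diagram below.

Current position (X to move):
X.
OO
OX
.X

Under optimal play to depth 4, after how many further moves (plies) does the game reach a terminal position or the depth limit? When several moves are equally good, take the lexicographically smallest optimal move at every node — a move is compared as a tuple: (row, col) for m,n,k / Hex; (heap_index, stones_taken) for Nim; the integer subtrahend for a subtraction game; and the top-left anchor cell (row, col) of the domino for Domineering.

[X./OO/OX/.X] X move#1: (0,1):-1/XX/OO/OX/.X, (3,0):+0/X./OO/OX/XX*
[X./OO/OX/XX] O move#2: (0,1):+0/XO/OO/OX/XX*
[XO/OO/OX/XX] end (terminal +0, X#3); searched X./OO/OX/.X to 4

PV length from [X./OO/OX/.X]: 2 plies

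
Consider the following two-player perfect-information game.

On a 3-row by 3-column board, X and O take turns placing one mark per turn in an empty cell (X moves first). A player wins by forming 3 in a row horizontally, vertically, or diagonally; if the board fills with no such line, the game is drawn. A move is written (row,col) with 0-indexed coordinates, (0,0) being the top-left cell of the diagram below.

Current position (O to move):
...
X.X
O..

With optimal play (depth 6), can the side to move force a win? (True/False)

O winning at [.../X.X/O..]: True

[.../X.X/O..] O move#1: (0,0):-1/O../X.X/O.., (0,1):-1/.O./X.X/O.., (0,2):-1/..O/X.X/O.., (1,1):+1/.../XOX/O..*, (2,1):-1/.../X.X/OO., (2,2):-1/.../X.X/O.O
[.../XOX/O..] X move#2: (0,0):-1/X../XOX/O..*, (0,1):-1/.X./XOX/O.., (0,2):-1/..X/XOX/O.., (2,1):-1/.../XOX/OX., (2,2):-1/.../XOX/O.X
[X../XOX/O..] O move#3: (0,1):+1/XO./XOX/O..*, (0,2):+1/X.O/XOX/O.., (2,1):+1/X../XOX/OO., (2,2):+1/X../XOX/O.O
[XO./XOX/O..] X move#4: (0,2):-1/XOX/XOX/O..*, (2,1):-1/XO./XOX/OX., (2,2):-1/XO./XOX/O.X
[XOX/XOX/O..] O move#5: (2,1):+1/XOX/XOX/OO.*, (2,2):+0/XOX/XOX/O.O
[XOX/XOX/OO.] end (terminal -1, X#6); searched .../X.X/O.. to 6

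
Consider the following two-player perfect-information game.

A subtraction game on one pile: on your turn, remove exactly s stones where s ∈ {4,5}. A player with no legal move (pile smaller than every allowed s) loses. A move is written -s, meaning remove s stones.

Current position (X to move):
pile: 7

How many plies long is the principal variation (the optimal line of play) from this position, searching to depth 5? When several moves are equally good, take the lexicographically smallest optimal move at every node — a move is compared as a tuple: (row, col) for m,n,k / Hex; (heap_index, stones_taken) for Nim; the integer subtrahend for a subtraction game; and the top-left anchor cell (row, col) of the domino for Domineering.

PV length from [7]: 1 ply

[7] X move#1: -4:+1/3*, -5:+1/2
[3] end (terminal -1, O#2); searched 7 to 5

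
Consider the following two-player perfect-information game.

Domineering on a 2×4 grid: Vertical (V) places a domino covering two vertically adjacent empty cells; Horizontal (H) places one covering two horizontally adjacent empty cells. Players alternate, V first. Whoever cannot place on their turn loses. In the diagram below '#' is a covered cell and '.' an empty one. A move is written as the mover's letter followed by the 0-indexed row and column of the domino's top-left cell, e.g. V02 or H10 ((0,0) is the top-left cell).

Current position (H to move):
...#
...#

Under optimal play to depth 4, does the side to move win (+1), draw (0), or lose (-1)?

ply 1, H at ...#/...# | H00=+1→##.#/...#*; H01=+1→.###/...#; H10=+1→...#/##.#; H11=+1→...#/.###
ply 2, V at ##.#/...# | V02=-1→####/..##*
ply 3, H at ####/..## | H10=+1→####/####*
ply 4: ####/#### is terminal -1 (V); from ...#/...# depth 4

value(...#/...#, H) = +1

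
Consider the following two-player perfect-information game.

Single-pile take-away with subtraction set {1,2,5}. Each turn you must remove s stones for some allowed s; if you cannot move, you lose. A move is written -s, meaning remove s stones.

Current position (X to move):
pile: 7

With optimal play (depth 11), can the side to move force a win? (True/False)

X winning at [7]: True

p1 X@[7]: -1[6]+1* -2[5]-1 -5[2]-1
p2 O@[6]: -1[5]-1* -2[4]-1 -5[1]-1
p3 X@[5]: -1[4]-1 -2[3]+1* -5[0]+1
p4 O@[3]: -1[2]-1* -2[1]-1
p5 X@[2]: -1[1]-1 -2[0]+1*
p6 O@[0] terminal -1; root [7] d11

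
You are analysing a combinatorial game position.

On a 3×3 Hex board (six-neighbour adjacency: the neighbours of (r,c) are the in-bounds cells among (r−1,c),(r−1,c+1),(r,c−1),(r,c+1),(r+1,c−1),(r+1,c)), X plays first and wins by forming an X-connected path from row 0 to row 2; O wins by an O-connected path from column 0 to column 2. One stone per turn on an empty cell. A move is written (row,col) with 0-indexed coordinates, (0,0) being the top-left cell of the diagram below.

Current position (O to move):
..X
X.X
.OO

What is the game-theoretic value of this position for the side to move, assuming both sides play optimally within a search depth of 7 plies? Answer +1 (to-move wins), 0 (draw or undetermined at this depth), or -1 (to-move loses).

ply 1, O at ..X/X.X/.OO | (0,0)=-1→O.X/X.X/.OO; (0,1)=-1→.OX/X.X/.OO; (1,1)=-1→..X/XOX/.OO; (2,0)=+1→..X/X.X/OOO*
ply 2: ..X/X.X/OOO is terminal -1 (X); from ..X/X.X/.OO depth 7

value(..X/X.X/.OO, O) = +1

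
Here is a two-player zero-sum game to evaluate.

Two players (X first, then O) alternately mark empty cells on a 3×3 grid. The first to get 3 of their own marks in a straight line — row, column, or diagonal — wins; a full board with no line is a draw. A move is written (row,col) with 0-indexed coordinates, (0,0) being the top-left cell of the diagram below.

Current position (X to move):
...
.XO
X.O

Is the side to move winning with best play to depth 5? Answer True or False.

ply 1, X at .../.XO/X.O | (0,0)=-1→X../.XO/X.O; (0,1)=-1→.X./.XO/X.O; (0,2)=+1→..X/.XO/X.O*; (1,0)=-1→.../XXO/X.O; (2,1)=-1→.../.XO/XXO
ply 2: ..X/.XO/X.O is terminal -1 (O); from .../.XO/X.O depth 5

X winning at [.../.XO/X.O]: True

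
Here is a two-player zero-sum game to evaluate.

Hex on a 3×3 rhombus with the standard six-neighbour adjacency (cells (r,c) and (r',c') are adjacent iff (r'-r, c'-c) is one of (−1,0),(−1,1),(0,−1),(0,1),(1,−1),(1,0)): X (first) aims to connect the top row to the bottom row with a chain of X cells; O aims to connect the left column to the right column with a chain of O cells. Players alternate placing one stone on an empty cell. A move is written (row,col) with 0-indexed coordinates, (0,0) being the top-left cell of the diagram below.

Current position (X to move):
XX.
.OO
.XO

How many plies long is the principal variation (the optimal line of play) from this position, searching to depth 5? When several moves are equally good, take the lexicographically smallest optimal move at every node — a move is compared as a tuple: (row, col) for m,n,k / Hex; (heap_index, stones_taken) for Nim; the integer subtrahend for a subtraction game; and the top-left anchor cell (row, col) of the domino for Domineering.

p1 X@[XX./.OO/.XO]: (0,2)[XXX/.OO/.XO]-1* (1,0)[XX./XOO/.XO]-1 (2,0)[XX./.OO/XXO]-1
p2 O@[XXX/.OO/.XO]: (1,0)[XXX/OOO/.XO]+1* (2,0)[XXX/.OO/OXO]+1
p3 X@[XXX/OOO/.XO] terminal -1; root [XX./.OO/.XO] d5

PV length from [XX./.OO/.XO]: 2 plies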